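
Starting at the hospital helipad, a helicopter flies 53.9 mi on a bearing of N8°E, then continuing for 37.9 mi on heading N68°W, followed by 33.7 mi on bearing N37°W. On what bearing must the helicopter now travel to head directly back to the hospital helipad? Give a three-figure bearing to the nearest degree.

153°

Leg 1 (N8°E, 53.9 mi): east 53.9 sin 8° = 7.50, north 53.9 cos 8° = 53.38
Leg 2 (N68°W, 37.9 mi): east 37.9 sin 292° = -35.14, north 37.9 cos 292° = 14.20
Leg 3 (N37°W, 33.7 mi): east 33.7 sin 323° = -20.28, north 33.7 cos 323° = 26.91
Net displacement: -47.92 east, 94.49 north. Direction back to start is (47.92, -94.49): bearing = atan2(47.92, -94.49) mod 360° = 153.11° ≈ 153°.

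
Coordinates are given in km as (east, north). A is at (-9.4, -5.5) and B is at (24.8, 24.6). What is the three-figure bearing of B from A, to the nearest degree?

Δeast = 24.8 − -9.4 = 34.20; Δnorth = 24.6 − -5.5 = 30.10.
Bearing = atan2(Δeast, Δnorth) mod 360° = 48.65° ≈ 049°.

049°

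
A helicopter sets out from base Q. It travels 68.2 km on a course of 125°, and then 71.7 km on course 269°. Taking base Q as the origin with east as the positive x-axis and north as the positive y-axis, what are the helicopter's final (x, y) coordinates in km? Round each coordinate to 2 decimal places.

Leg 1 (125°, 68.2 km): east 68.2 sin 125° = 55.87, north 68.2 cos 125° = -39.12
Leg 2 (269°, 71.7 km): east 71.7 sin 269° = -71.69, north 71.7 cos 269° = -1.25
Summing: -15.82 km east, -40.37 km north → (-15.82, -40.37).

(-15.82, -40.37)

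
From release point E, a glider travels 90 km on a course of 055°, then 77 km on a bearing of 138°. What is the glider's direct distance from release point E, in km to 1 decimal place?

Leg 1 (055°, 90 km): east 90 sin 55° = 73.72, north 90 cos 55° = 51.62
Leg 2 (138°, 77 km): east 77 sin 138° = 51.52, north 77 cos 138° = -57.22
Net: 125.25 east, -5.60 north. Distance = √((125.25)² + (-5.60)²) = 125.372 km.

125.4 km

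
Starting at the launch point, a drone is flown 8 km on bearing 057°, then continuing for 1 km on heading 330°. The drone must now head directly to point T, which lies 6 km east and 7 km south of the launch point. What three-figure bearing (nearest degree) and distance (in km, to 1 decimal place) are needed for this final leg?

Leg 1 (057°, 8 km): east 8 sin 57° = 6.71, north 8 cos 57° = 4.36
Leg 2 (330°, 1 km): east 1 sin 330° = -0.50, north 1 cos 330° = 0.87
Current position: (6.21, 5.22). Target: (6, -7). Remaining: Δeast = -0.21, Δnorth = -12.22.
Bearing = atan2(-0.21, -12.22) mod 360° = 180.98°; distance = √((-0.21)² + (-12.22)²) = 12.225 km.

181°, 12.2 km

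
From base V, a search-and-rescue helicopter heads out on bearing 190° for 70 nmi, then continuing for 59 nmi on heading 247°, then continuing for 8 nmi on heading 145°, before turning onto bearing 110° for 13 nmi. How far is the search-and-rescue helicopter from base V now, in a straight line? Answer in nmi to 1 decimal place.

Leg 1 (190°, 70 nmi): east 70 sin 190° = -12.16, north 70 cos 190° = -68.94
Leg 2 (247°, 59 nmi): east 59 sin 247° = -54.31, north 59 cos 247° = -23.05
Leg 3 (145°, 8 nmi): east 8 sin 145° = 4.59, north 8 cos 145° = -6.55
Leg 4 (110°, 13 nmi): east 13 sin 110° = 12.22, north 13 cos 110° = -4.45
Net: -49.66 east, -102.99 north. Distance = √((-49.66)² + (-102.99)²) = 114.337 nmi.

114.3 nmi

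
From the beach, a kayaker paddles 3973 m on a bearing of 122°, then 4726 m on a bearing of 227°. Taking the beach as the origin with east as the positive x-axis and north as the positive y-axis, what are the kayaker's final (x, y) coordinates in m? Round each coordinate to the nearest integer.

Leg 1 (122°, 3973 m): east 3973 sin 122° = 3369.30, north 3973 cos 122° = -2105.37
Leg 2 (227°, 4726 m): east 4726 sin 227° = -3456.38, north 4726 cos 227° = -3223.12
Summing: -87.08 m east, -5328.49 m north → (-87, -5328).

(-87, -5328)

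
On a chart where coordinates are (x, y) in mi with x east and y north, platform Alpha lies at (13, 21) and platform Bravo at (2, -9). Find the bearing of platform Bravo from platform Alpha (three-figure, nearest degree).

200°

Δeast = 2 − 13 = -11.00; Δnorth = -9 − 21 = -30.00.
Bearing = atan2(Δeast, Δnorth) mod 360° = 200.14° ≈ 200°.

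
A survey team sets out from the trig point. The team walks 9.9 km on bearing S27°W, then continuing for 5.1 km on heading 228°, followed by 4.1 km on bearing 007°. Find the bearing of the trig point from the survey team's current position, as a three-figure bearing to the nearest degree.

044°

Leg 1 (S27°W, 9.9 km): east 9.9 sin 207° = -4.49, north 9.9 cos 207° = -8.82
Leg 2 (228°, 5.1 km): east 5.1 sin 228° = -3.79, north 5.1 cos 228° = -3.41
Leg 3 (007°, 4.1 km): east 4.1 sin 7° = 0.50, north 4.1 cos 7° = 4.07
Net displacement: -7.78 east, -8.16 north. Direction back to start is (7.78, 8.16): bearing = atan2(7.78, 8.16) mod 360° = 43.64° ≈ 044°.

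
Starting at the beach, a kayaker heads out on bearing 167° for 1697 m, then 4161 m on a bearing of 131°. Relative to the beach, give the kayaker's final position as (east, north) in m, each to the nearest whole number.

(3522, -4383)

Leg 1 (167°, 1697 m): east 1697 sin 167° = 381.74, north 1697 cos 167° = -1653.51
Leg 2 (131°, 4161 m): east 4161 sin 131° = 3140.35, north 4161 cos 131° = -2729.86
Summing: 3522.09 m east, -4383.37 m north → (3522, -4383).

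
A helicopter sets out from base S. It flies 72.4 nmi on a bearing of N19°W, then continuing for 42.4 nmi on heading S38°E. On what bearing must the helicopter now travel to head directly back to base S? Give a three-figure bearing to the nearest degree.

Leg 1 (N19°W, 72.4 nmi): east 72.4 sin 341° = -23.57, north 72.4 cos 341° = 68.46
Leg 2 (S38°E, 42.4 nmi): east 42.4 sin 142° = 26.10, north 42.4 cos 142° = -33.41
Net displacement: 2.53 east, 35.04 north. Direction back to start is (-2.53, -35.04): bearing = atan2(-2.53, -35.04) mod 360° = 184.13° ≈ 184°.

184°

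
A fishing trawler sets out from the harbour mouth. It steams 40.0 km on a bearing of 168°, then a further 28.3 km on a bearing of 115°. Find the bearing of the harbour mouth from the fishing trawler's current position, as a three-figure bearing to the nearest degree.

Leg 1 (168°, 40.0 km): east 40.0 sin 168° = 8.32, north 40.0 cos 168° = -39.13
Leg 2 (115°, 28.3 km): east 28.3 sin 115° = 25.65, north 28.3 cos 115° = -11.96
Net displacement: 33.96 east, -51.09 north. Direction back to start is (-33.96, 51.09): bearing = atan2(-33.96, 51.09) mod 360° = 326.38° ≈ 326°.

326°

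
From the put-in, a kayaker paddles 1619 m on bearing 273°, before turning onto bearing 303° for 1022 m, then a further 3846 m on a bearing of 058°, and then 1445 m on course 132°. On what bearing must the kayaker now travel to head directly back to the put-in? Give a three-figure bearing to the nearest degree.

Leg 1 (273°, 1619 m): east 1619 sin 273° = -1616.78, north 1619 cos 273° = 84.73
Leg 2 (303°, 1022 m): east 1022 sin 303° = -857.12, north 1022 cos 303° = 556.62
Leg 3 (058°, 3846 m): east 3846 sin 58° = 3261.59, north 3846 cos 58° = 2038.07
Leg 4 (132°, 1445 m): east 1445 sin 132° = 1073.84, north 1445 cos 132° = -966.89
Net displacement: 1861.53 east, 1712.53 north. Direction back to start is (-1861.53, -1712.53): bearing = atan2(-1861.53, -1712.53) mod 360° = 227.39° ≈ 227°.

227°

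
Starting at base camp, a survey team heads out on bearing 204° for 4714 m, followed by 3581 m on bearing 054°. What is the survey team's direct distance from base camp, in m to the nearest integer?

Leg 1 (204°, 4714 m): east 4714 sin 204° = -1917.36, north 4714 cos 204° = -4306.45
Leg 2 (054°, 3581 m): east 3581 sin 54° = 2897.09, north 3581 cos 54° = 2104.86
Net: 979.73 east, -2201.59 north. Distance = √((979.73)² + (-2201.59)²) = 2409.750 m.

2410 m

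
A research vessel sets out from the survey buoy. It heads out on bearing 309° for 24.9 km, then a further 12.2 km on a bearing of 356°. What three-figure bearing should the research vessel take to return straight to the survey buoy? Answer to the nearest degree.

144°

Leg 1 (309°, 24.9 km): east 24.9 sin 309° = -19.35, north 24.9 cos 309° = 15.67
Leg 2 (356°, 12.2 km): east 12.2 sin 356° = -0.85, north 12.2 cos 356° = 12.17
Net displacement: -20.20 east, 27.84 north. Direction back to start is (20.20, -27.84): bearing = atan2(20.20, -27.84) mod 360° = 144.03° ≈ 144°.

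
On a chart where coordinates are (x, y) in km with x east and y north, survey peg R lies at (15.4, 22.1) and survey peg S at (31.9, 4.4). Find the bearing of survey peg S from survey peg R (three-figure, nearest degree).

137°

Δeast = 31.9 − 15.4 = 16.50; Δnorth = 4.4 − 22.1 = -17.70.
Bearing = atan2(Δeast, Δnorth) mod 360° = 137.01° ≈ 137°.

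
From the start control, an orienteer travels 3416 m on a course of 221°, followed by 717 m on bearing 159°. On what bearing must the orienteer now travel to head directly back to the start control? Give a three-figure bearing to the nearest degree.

Leg 1 (221°, 3416 m): east 3416 sin 221° = -2241.10, north 3416 cos 221° = -2578.09
Leg 2 (159°, 717 m): east 717 sin 159° = 256.95, north 717 cos 159° = -669.38
Net displacement: -1984.15 east, -3247.47 north. Direction back to start is (1984.15, 3247.47): bearing = atan2(1984.15, 3247.47) mod 360° = 31.42° ≈ 031°.

031°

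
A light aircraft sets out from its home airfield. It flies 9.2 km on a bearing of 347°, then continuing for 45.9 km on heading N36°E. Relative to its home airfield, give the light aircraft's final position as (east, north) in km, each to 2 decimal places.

Leg 1 (347°, 9.2 km): east 9.2 sin 347° = -2.07, north 9.2 cos 347° = 8.96
Leg 2 (N36°E, 45.9 km): east 45.9 sin 36° = 26.98, north 45.9 cos 36° = 37.13
Summing: 24.91 km east, 46.10 km north → (24.91, 46.10).

(24.91, 46.10)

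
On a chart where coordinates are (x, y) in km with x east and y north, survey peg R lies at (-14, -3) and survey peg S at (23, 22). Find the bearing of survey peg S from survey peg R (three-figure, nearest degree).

Δeast = 23 − -14 = 37.00; Δnorth = 22 − -3 = 25.00.
Bearing = atan2(Δeast, Δnorth) mod 360° = 55.95° ≈ 056°.

056°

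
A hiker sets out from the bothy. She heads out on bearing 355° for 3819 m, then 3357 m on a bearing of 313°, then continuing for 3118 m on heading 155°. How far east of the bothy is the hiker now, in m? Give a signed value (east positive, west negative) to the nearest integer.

Leg 1 (355°, 3819 m): east 3819 sin 355° = -332.85, north 3819 cos 355° = 3804.47
Leg 2 (313°, 3357 m): east 3357 sin 313° = -2455.15, north 3357 cos 313° = 2289.47
Leg 3 (155°, 3118 m): east 3118 sin 155° = 1317.72, north 3118 cos 155° = -2825.87
Net east component: -1470.28 m.

-1470 m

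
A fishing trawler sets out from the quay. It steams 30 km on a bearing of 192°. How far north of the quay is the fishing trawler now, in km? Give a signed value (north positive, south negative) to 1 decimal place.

-29.3 km

Leg 1 (192°, 30 km): east 30 sin 192° = -6.24, north 30 cos 192° = -29.34
Net north component: -29.34 km.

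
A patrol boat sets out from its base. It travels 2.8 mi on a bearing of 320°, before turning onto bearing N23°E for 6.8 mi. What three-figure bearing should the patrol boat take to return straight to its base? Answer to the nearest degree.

186°

Leg 1 (320°, 2.8 mi): east 2.8 sin 320° = -1.80, north 2.8 cos 320° = 2.14
Leg 2 (N23°E, 6.8 mi): east 6.8 sin 23° = 2.66, north 6.8 cos 23° = 6.26
Net displacement: 0.86 east, 8.40 north. Direction back to start is (-0.86, -8.40): bearing = atan2(-0.86, -8.40) mod 360° = 185.82° ≈ 186°.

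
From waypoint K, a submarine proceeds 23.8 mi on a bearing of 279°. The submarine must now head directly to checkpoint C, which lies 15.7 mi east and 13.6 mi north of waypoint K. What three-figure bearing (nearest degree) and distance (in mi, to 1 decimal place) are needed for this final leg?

076°, 40.4 mi

Leg 1 (279°, 23.8 mi): east 23.8 sin 279° = -23.51, north 23.8 cos 279° = 3.72
Current position: (-23.51, 3.72). Target: (15.7, 13.6). Remaining: Δeast = 39.21, Δnorth = 9.88.
Bearing = atan2(39.21, 9.88) mod 360° = 75.86°; distance = √((39.21)² + (9.88)²) = 40.432 mi.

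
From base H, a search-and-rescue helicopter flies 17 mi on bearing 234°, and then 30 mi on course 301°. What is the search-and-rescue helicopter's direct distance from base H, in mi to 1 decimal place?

Leg 1 (234°, 17 mi): east 17 sin 234° = -13.75, north 17 cos 234° = -9.99
Leg 2 (301°, 30 mi): east 30 sin 301° = -25.72, north 30 cos 301° = 15.45
Net: -39.47 east, 5.46 north. Distance = √((-39.47)² + (5.46)²) = 39.844 mi.

39.8 mi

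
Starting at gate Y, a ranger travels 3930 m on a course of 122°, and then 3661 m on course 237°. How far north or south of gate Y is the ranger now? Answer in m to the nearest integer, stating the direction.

Leg 1 (122°, 3930 m): east 3930 sin 122° = 3332.83, north 3930 cos 122° = -2082.58
Leg 2 (237°, 3661 m): east 3661 sin 237° = -3070.37, north 3661 cos 237° = -1993.92
Net north component: -4076.51 m.

4077 m south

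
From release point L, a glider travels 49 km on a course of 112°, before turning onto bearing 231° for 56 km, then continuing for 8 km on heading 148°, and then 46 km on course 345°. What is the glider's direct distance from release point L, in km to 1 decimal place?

Leg 1 (112°, 49 km): east 49 sin 112° = 45.43, north 49 cos 112° = -18.36
Leg 2 (231°, 56 km): east 56 sin 231° = -43.52, north 56 cos 231° = -35.24
Leg 3 (148°, 8 km): east 8 sin 148° = 4.24, north 8 cos 148° = -6.78
Leg 4 (345°, 46 km): east 46 sin 345° = -11.91, north 46 cos 345° = 44.43
Net: -5.75 east, -15.95 north. Distance = √((-5.75)² + (-15.95)²) = 16.956 km.

17.0 km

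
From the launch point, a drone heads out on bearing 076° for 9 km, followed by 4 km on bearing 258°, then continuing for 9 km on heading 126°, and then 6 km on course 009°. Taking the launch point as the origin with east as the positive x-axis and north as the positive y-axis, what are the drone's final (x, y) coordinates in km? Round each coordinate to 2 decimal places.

(13.04, 1.98)

Leg 1 (076°, 9 km): east 9 sin 76° = 8.73, north 9 cos 76° = 2.18
Leg 2 (258°, 4 km): east 4 sin 258° = -3.91, north 4 cos 258° = -0.83
Leg 3 (126°, 9 km): east 9 sin 126° = 7.28, north 9 cos 126° = -5.29
Leg 4 (009°, 6 km): east 6 sin 9° = 0.94, north 6 cos 9° = 5.93
Summing: 13.04 km east, 1.98 km north → (13.04, 1.98).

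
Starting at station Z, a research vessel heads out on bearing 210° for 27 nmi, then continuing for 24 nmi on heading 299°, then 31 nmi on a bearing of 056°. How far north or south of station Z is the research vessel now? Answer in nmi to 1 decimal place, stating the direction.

Leg 1 (210°, 27 nmi): east 27 sin 210° = -13.50, north 27 cos 210° = -23.38
Leg 2 (299°, 24 nmi): east 24 sin 299° = -20.99, north 24 cos 299° = 11.64
Leg 3 (056°, 31 nmi): east 31 sin 56° = 25.70, north 31 cos 56° = 17.33
Net north component: 5.59 nmi.

5.6 nmi north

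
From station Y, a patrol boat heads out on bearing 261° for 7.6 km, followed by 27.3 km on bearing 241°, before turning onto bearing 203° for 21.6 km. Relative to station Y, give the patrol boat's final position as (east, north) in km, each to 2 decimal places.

Leg 1 (261°, 7.6 km): east 7.6 sin 261° = -7.51, north 7.6 cos 261° = -1.19
Leg 2 (241°, 27.3 km): east 27.3 sin 241° = -23.88, north 27.3 cos 241° = -13.24
Leg 3 (203°, 21.6 km): east 21.6 sin 203° = -8.44, north 21.6 cos 203° = -19.88
Summing: -39.82 km east, -34.31 km north → (-39.82, -34.31).

(-39.82, -34.31)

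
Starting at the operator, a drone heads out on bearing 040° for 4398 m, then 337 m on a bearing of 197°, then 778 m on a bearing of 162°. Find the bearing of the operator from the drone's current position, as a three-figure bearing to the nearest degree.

232°

Leg 1 (040°, 4398 m): east 4398 sin 40° = 2826.98, north 4398 cos 40° = 3369.06
Leg 2 (197°, 337 m): east 337 sin 197° = -98.53, north 337 cos 197° = -322.27
Leg 3 (162°, 778 m): east 778 sin 162° = 240.42, north 778 cos 162° = -739.92
Net displacement: 2968.87 east, 2306.87 north. Direction back to start is (-2968.87, -2306.87): bearing = atan2(-2968.87, -2306.87) mod 360° = 232.15° ≈ 232°.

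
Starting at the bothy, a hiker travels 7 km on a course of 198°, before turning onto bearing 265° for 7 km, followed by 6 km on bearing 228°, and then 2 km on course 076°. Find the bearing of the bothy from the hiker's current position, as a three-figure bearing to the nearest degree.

Leg 1 (198°, 7 km): east 7 sin 198° = -2.16, north 7 cos 198° = -6.66
Leg 2 (265°, 7 km): east 7 sin 265° = -6.97, north 7 cos 265° = -0.61
Leg 3 (228°, 6 km): east 6 sin 228° = -4.46, north 6 cos 228° = -4.01
Leg 4 (076°, 2 km): east 2 sin 76° = 1.94, north 2 cos 76° = 0.48
Net displacement: -11.65 east, -10.80 north. Direction back to start is (11.65, 10.80): bearing = atan2(11.65, 10.80) mod 360° = 47.18° ≈ 047°.

047°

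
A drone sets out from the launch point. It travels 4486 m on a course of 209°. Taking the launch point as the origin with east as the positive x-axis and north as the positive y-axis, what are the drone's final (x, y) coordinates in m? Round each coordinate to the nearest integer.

(-2175, -3924)

Leg 1 (209°, 4486 m): east 4486 sin 209° = -2174.86, north 4486 cos 209° = -3923.54
Summing: -2174.86 m east, -3923.54 m north → (-2175, -3924).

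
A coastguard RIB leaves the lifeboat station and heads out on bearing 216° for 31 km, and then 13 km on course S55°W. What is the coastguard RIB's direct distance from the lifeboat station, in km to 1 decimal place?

Leg 1 (216°, 31 km): east 31 sin 216° = -18.22, north 31 cos 216° = -25.08
Leg 2 (S55°W, 13 km): east 13 sin 235° = -10.65, north 13 cos 235° = -7.46
Net: -28.87 east, -32.54 north. Distance = √((-28.87)² + (-32.54)²) = 43.498 km.

43.5 km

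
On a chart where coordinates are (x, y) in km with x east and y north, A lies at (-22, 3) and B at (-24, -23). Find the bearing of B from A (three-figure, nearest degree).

Δeast = -24 − -22 = -2.00; Δnorth = -23 − 3 = -26.00.
Bearing = atan2(Δeast, Δnorth) mod 360° = 184.40° ≈ 184°.

184°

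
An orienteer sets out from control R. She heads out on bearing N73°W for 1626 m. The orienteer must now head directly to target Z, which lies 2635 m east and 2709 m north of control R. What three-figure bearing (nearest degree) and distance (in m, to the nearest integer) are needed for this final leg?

Leg 1 (N73°W, 1626 m): east 1626 sin 287° = -1554.95, north 1626 cos 287° = 475.40
Current position: (-1554.95, 475.40). Target: (2635, 2709). Remaining: Δeast = 4189.95, Δnorth = 2233.60.
Bearing = atan2(4189.95, 2233.60) mod 360° = 61.94°; distance = √((4189.95)² + (2233.60)²) = 4748.124 m.

062°, 4748 m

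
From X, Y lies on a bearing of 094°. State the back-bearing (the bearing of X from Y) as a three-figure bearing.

Back-bearing = 094° + 180° = 274°.

274°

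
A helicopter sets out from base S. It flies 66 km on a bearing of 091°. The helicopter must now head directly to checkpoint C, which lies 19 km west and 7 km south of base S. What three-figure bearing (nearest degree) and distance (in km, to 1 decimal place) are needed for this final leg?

266°, 85.2 km

Leg 1 (091°, 66 km): east 66 sin 91° = 65.99, north 66 cos 91° = -1.15
Current position: (65.99, -1.15). Target: (-19, -7). Remaining: Δeast = -84.99, Δnorth = -5.85.
Bearing = atan2(-84.99, -5.85) mod 360° = 266.06°; distance = √((-84.99)² + (-5.85)²) = 85.191 km.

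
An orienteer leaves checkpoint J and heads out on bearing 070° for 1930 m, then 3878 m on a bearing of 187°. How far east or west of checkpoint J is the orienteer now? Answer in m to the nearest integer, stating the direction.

1341 m east

Leg 1 (070°, 1930 m): east 1930 sin 70° = 1813.61, north 1930 cos 70° = 660.10
Leg 2 (187°, 3878 m): east 3878 sin 187° = -472.61, north 3878 cos 187° = -3849.09
Net east component: 1341.00 m.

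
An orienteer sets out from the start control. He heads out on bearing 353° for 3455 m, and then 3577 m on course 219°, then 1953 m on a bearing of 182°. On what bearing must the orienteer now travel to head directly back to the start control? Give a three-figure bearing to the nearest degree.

065°

Leg 1 (353°, 3455 m): east 3455 sin 353° = -421.06, north 3455 cos 353° = 3429.25
Leg 2 (219°, 3577 m): east 3577 sin 219° = -2251.08, north 3577 cos 219° = -2779.85
Leg 3 (182°, 1953 m): east 1953 sin 182° = -68.16, north 1953 cos 182° = -1951.81
Net displacement: -2740.30 east, -1302.41 north. Direction back to start is (2740.30, 1302.41): bearing = atan2(2740.30, 1302.41) mod 360° = 64.58° ≈ 065°.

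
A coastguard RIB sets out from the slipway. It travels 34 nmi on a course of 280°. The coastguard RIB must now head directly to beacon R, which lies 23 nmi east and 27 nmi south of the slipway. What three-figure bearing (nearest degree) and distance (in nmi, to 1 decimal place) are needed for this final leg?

Leg 1 (280°, 34 nmi): east 34 sin 280° = -33.48, north 34 cos 280° = 5.90
Current position: (-33.48, 5.90). Target: (23, -27). Remaining: Δeast = 56.48, Δnorth = -32.90.
Bearing = atan2(56.48, -32.90) mod 360° = 120.22°; distance = √((56.48)² + (-32.90)²) = 65.369 nmi.

120°, 65.4 nmi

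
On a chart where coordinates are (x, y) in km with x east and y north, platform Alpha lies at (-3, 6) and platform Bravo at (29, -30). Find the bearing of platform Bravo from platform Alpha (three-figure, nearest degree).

138°

Δeast = 29 − -3 = 32.00; Δnorth = -30 − 6 = -36.00.
Bearing = atan2(Δeast, Δnorth) mod 360° = 138.37° ≈ 138°.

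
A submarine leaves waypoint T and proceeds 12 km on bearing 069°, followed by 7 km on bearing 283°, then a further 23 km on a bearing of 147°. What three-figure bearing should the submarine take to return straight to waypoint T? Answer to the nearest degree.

Leg 1 (069°, 12 km): east 12 sin 69° = 11.20, north 12 cos 69° = 4.30
Leg 2 (283°, 7 km): east 7 sin 283° = -6.82, north 7 cos 283° = 1.57
Leg 3 (147°, 23 km): east 23 sin 147° = 12.53, north 23 cos 147° = -19.29
Net displacement: 16.91 east, -13.41 north. Direction back to start is (-16.91, 13.41): bearing = atan2(-16.91, 13.41) mod 360° = 308.43° ≈ 308°.

308°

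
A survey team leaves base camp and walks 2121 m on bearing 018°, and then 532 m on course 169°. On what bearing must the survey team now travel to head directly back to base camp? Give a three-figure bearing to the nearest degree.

Leg 1 (018°, 2121 m): east 2121 sin 18° = 655.43, north 2121 cos 18° = 2017.19
Leg 2 (169°, 532 m): east 532 sin 169° = 101.51, north 532 cos 169° = -522.23
Net displacement: 756.94 east, 1494.97 north. Direction back to start is (-756.94, -1494.97): bearing = atan2(-756.94, -1494.97) mod 360° = 206.85° ≈ 207°.

207°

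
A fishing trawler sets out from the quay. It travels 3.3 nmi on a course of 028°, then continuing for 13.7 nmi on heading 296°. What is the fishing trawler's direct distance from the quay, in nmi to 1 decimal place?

14.0 nmi

Leg 1 (028°, 3.3 nmi): east 3.3 sin 28° = 1.55, north 3.3 cos 28° = 2.91
Leg 2 (296°, 13.7 nmi): east 13.7 sin 296° = -12.31, north 13.7 cos 296° = 6.01
Net: -10.76 east, 8.92 north. Distance = √((-10.76)² + (8.92)²) = 13.979 nmi.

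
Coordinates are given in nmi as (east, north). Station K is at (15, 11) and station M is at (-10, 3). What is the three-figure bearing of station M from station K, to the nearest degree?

Δeast = -10 − 15 = -25.00; Δnorth = 3 − 11 = -8.00.
Bearing = atan2(Δeast, Δnorth) mod 360° = 252.26° ≈ 252°.

252°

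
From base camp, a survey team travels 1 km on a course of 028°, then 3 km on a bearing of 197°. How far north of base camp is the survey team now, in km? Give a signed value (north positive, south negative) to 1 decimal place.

Leg 1 (028°, 1 km): east 1 sin 28° = 0.47, north 1 cos 28° = 0.88
Leg 2 (197°, 3 km): east 3 sin 197° = -0.88, north 3 cos 197° = -2.87
Net north component: -1.99 km.

-2.0 km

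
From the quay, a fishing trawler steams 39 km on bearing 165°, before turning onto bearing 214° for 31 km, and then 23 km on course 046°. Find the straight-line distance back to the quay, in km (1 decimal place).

Leg 1 (165°, 39 km): east 39 sin 165° = 10.09, north 39 cos 165° = -37.67
Leg 2 (214°, 31 km): east 31 sin 214° = -17.33, north 31 cos 214° = -25.70
Leg 3 (046°, 23 km): east 23 sin 46° = 16.54, north 23 cos 46° = 15.98
Net: 9.30 east, -47.39 north. Distance = √((9.30)² + (-47.39)²) = 48.299 km.

48.3 km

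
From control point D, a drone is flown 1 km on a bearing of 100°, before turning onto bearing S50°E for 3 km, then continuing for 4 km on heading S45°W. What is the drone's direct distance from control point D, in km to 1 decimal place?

5.0 km

Leg 1 (100°, 1 km): east 1 sin 100° = 0.98, north 1 cos 100° = -0.17
Leg 2 (S50°E, 3 km): east 3 sin 130° = 2.30, north 3 cos 130° = -1.93
Leg 3 (S45°W, 4 km): east 4 sin 225° = -2.83, north 4 cos 225° = -2.83
Net: 0.45 east, -4.93 north. Distance = √((0.45)² + (-4.93)²) = 4.951 km.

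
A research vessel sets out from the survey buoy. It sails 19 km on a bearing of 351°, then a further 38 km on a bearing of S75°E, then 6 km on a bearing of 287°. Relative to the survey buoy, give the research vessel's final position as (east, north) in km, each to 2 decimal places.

(28.00, 10.69)

Leg 1 (351°, 19 km): east 19 sin 351° = -2.97, north 19 cos 351° = 18.77
Leg 2 (S75°E, 38 km): east 38 sin 105° = 36.71, north 38 cos 105° = -9.84
Leg 3 (287°, 6 km): east 6 sin 287° = -5.74, north 6 cos 287° = 1.75
Summing: 28.00 km east, 10.69 km north → (28.00, 10.69).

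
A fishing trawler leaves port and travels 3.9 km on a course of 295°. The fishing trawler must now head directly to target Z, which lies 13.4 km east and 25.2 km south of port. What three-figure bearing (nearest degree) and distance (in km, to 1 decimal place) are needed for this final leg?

148°, 31.7 km

Leg 1 (295°, 3.9 km): east 3.9 sin 295° = -3.53, north 3.9 cos 295° = 1.65
Current position: (-3.53, 1.65). Target: (13.4, -25.2). Remaining: Δeast = 16.93, Δnorth = -26.85.
Bearing = atan2(16.93, -26.85) mod 360° = 147.76°; distance = √((16.93)² + (-26.85)²) = 31.743 km.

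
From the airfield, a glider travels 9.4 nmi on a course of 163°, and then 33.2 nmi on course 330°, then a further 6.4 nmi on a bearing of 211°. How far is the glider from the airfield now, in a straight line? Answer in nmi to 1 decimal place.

22.3 nmi

Leg 1 (163°, 9.4 nmi): east 9.4 sin 163° = 2.75, north 9.4 cos 163° = -8.99
Leg 2 (330°, 33.2 nmi): east 33.2 sin 330° = -16.60, north 33.2 cos 330° = 28.75
Leg 3 (211°, 6.4 nmi): east 6.4 sin 211° = -3.30, north 6.4 cos 211° = -5.49
Net: -17.15 east, 14.28 north. Distance = √((-17.15)² + (14.28)²) = 22.313 nmi.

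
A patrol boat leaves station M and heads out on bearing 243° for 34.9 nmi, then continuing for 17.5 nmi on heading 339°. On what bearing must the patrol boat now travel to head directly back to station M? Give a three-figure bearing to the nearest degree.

091°

Leg 1 (243°, 34.9 nmi): east 34.9 sin 243° = -31.10, north 34.9 cos 243° = -15.84
Leg 2 (339°, 17.5 nmi): east 17.5 sin 339° = -6.27, north 17.5 cos 339° = 16.34
Net displacement: -37.37 east, 0.49 north. Direction back to start is (37.37, -0.49): bearing = atan2(37.37, -0.49) mod 360° = 90.76° ≈ 091°.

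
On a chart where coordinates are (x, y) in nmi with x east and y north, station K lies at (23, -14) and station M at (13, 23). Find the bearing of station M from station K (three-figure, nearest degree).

Δeast = 13 − 23 = -10.00; Δnorth = 23 − -14 = 37.00.
Bearing = atan2(Δeast, Δnorth) mod 360° = 344.88° ≈ 345°.

345°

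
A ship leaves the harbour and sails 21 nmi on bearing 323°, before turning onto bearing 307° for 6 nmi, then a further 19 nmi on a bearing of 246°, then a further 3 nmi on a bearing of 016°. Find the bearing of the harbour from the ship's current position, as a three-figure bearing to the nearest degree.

Leg 1 (323°, 21 nmi): east 21 sin 323° = -12.64, north 21 cos 323° = 16.77
Leg 2 (307°, 6 nmi): east 6 sin 307° = -4.79, north 6 cos 307° = 3.61
Leg 3 (246°, 19 nmi): east 19 sin 246° = -17.36, north 19 cos 246° = -7.73
Leg 4 (016°, 3 nmi): east 3 sin 16° = 0.83, north 3 cos 16° = 2.88
Net displacement: -33.96 east, 15.54 north. Direction back to start is (33.96, -15.54): bearing = atan2(33.96, -15.54) mod 360° = 114.59° ≈ 115°.

115°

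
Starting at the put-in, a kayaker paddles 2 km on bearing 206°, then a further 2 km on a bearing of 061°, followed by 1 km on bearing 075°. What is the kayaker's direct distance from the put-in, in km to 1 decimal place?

Leg 1 (206°, 2 km): east 2 sin 206° = -0.88, north 2 cos 206° = -1.80
Leg 2 (061°, 2 km): east 2 sin 61° = 1.75, north 2 cos 61° = 0.97
Leg 3 (075°, 1 km): east 1 sin 75° = 0.97, north 1 cos 75° = 0.26
Net: 1.84 east, -0.57 north. Distance = √((1.84)² + (-0.57)²) = 1.925 km.

1.9 km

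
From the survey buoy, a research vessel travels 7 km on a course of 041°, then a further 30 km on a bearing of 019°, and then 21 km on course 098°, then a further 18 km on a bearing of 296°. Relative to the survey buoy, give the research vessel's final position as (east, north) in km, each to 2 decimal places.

(18.98, 38.62)

Leg 1 (041°, 7 km): east 7 sin 41° = 4.59, north 7 cos 41° = 5.28
Leg 2 (019°, 30 km): east 30 sin 19° = 9.77, north 30 cos 19° = 28.37
Leg 3 (098°, 21 km): east 21 sin 98° = 20.80, north 21 cos 98° = -2.92
Leg 4 (296°, 18 km): east 18 sin 296° = -16.18, north 18 cos 296° = 7.89
Summing: 18.98 km east, 38.62 km north → (18.98, 38.62).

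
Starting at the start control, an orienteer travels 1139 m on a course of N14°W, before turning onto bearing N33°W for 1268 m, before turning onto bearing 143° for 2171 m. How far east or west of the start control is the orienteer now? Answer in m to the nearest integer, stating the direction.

Leg 1 (N14°W, 1139 m): east 1139 sin 346° = -275.55, north 1139 cos 346° = 1105.17
Leg 2 (N33°W, 1268 m): east 1268 sin 327° = -690.60, north 1268 cos 327° = 1063.43
Leg 3 (143°, 2171 m): east 2171 sin 143° = 1306.54, north 2171 cos 143° = -1733.84
Net east component: 340.39 m.

340 m east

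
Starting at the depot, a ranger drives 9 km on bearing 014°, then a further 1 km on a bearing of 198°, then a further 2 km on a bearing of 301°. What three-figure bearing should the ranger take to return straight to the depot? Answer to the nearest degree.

181°

Leg 1 (014°, 9 km): east 9 sin 14° = 2.18, north 9 cos 14° = 8.73
Leg 2 (198°, 1 km): east 1 sin 198° = -0.31, north 1 cos 198° = -0.95
Leg 3 (301°, 2 km): east 2 sin 301° = -1.71, north 2 cos 301° = 1.03
Net displacement: 0.15 east, 8.81 north. Direction back to start is (-0.15, -8.81): bearing = atan2(-0.15, -8.81) mod 360° = 181.00° ≈ 181°.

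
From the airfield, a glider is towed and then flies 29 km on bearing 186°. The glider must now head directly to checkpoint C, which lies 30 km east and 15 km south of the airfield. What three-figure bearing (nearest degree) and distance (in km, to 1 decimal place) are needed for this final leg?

067°, 35.8 km

Leg 1 (186°, 29 km): east 29 sin 186° = -3.03, north 29 cos 186° = -28.84
Current position: (-3.03, -28.84). Target: (30, -15). Remaining: Δeast = 33.03, Δnorth = 13.84.
Bearing = atan2(33.03, 13.84) mod 360° = 67.26°; distance = √((33.03)² + (13.84)²) = 35.814 km.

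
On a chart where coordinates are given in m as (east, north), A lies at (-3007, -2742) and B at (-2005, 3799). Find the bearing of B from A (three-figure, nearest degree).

Δeast = -2005 − -3007 = 1002.00; Δnorth = 3799 − -2742 = 6541.00.
Bearing = atan2(Δeast, Δnorth) mod 360° = 8.71° ≈ 009°.

009°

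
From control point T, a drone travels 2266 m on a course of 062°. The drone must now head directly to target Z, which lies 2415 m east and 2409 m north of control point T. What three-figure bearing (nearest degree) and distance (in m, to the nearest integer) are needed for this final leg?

Leg 1 (062°, 2266 m): east 2266 sin 62° = 2000.76, north 2266 cos 62° = 1063.82
Current position: (2000.76, 1063.82). Target: (2415, 2409). Remaining: Δeast = 414.24, Δnorth = 1345.18.
Bearing = atan2(414.24, 1345.18) mod 360° = 17.12°; distance = √((414.24)² + (1345.18)²) = 1407.515 m.

017°, 1408 m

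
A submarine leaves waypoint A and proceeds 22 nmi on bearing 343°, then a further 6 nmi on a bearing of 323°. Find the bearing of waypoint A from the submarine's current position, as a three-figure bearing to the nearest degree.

159°

Leg 1 (343°, 22 nmi): east 22 sin 343° = -6.43, north 22 cos 343° = 21.04
Leg 2 (323°, 6 nmi): east 6 sin 323° = -3.61, north 6 cos 323° = 4.79
Net displacement: -10.04 east, 25.83 north. Direction back to start is (10.04, -25.83): bearing = atan2(10.04, -25.83) mod 360° = 158.75° ≈ 159°.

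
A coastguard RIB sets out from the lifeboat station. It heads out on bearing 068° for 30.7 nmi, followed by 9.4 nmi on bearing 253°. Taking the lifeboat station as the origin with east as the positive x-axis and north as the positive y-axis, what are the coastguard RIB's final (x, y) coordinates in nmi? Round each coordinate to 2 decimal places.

(19.48, 8.75)

Leg 1 (068°, 30.7 nmi): east 30.7 sin 68° = 28.46, north 30.7 cos 68° = 11.50
Leg 2 (253°, 9.4 nmi): east 9.4 sin 253° = -8.99, north 9.4 cos 253° = -2.75
Summing: 19.48 nmi east, 8.75 nmi north → (19.48, 8.75).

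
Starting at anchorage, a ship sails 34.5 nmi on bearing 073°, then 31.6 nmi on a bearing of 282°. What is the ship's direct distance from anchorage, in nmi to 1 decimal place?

16.8 nmi

Leg 1 (073°, 34.5 nmi): east 34.5 sin 73° = 32.99, north 34.5 cos 73° = 10.09
Leg 2 (282°, 31.6 nmi): east 31.6 sin 282° = -30.91, north 31.6 cos 282° = 6.57
Net: 2.08 east, 16.66 north. Distance = √((2.08)² + (16.66)²) = 16.787 nmi.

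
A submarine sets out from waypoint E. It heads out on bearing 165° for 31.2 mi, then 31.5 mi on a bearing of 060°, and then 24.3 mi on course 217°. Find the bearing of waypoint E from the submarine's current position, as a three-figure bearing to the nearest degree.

Leg 1 (165°, 31.2 mi): east 31.2 sin 165° = 8.08, north 31.2 cos 165° = -30.14
Leg 2 (060°, 31.5 mi): east 31.5 sin 60° = 27.28, north 31.5 cos 60° = 15.75
Leg 3 (217°, 24.3 mi): east 24.3 sin 217° = -14.62, north 24.3 cos 217° = -19.41
Net displacement: 20.73 east, -33.79 north. Direction back to start is (-20.73, 33.79): bearing = atan2(-20.73, 33.79) mod 360° = 328.47° ≈ 328°.

328°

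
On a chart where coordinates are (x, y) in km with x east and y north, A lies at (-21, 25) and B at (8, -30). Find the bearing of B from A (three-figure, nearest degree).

Δeast = 8 − -21 = 29.00; Δnorth = -30 − 25 = -55.00.
Bearing = atan2(Δeast, Δnorth) mod 360° = 152.20° ≈ 152°.

152°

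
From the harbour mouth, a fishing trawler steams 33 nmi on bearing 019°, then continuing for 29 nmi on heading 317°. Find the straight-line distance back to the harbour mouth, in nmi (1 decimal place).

Leg 1 (019°, 33 nmi): east 33 sin 19° = 10.74, north 33 cos 19° = 31.20
Leg 2 (317°, 29 nmi): east 29 sin 317° = -19.78, north 29 cos 317° = 21.21
Net: -9.03 east, 52.41 north. Distance = √((-9.03)² + (52.41)²) = 53.184 nmi.

53.2 nmi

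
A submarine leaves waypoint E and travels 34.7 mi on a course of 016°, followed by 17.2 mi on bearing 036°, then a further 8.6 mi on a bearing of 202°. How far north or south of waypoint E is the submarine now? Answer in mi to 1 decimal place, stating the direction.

Leg 1 (016°, 34.7 mi): east 34.7 sin 16° = 9.56, north 34.7 cos 16° = 33.36
Leg 2 (036°, 17.2 mi): east 17.2 sin 36° = 10.11, north 17.2 cos 36° = 13.92
Leg 3 (202°, 8.6 mi): east 8.6 sin 202° = -3.22, north 8.6 cos 202° = -7.97
Net north component: 39.30 mi.

39.3 mi north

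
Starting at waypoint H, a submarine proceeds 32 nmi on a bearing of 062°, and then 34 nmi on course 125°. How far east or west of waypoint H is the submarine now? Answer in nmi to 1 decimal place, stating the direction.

Leg 1 (062°, 32 nmi): east 32 sin 62° = 28.25, north 32 cos 62° = 15.02
Leg 2 (125°, 34 nmi): east 34 sin 125° = 27.85, north 34 cos 125° = -19.50
Net east component: 56.11 nmi.

56.1 nmi east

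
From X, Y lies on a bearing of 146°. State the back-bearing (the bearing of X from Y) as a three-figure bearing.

Back-bearing = 146° + 180° = 326°.

326°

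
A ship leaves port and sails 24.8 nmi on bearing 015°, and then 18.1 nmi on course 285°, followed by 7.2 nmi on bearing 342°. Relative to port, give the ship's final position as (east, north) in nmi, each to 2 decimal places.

Leg 1 (015°, 24.8 nmi): east 24.8 sin 15° = 6.42, north 24.8 cos 15° = 23.95
Leg 2 (285°, 18.1 nmi): east 18.1 sin 285° = -17.48, north 18.1 cos 285° = 4.68
Leg 3 (342°, 7.2 nmi): east 7.2 sin 342° = -2.22, north 7.2 cos 342° = 6.85
Summing: -13.29 nmi east, 35.49 nmi north → (-13.29, 35.49).

(-13.29, 35.49)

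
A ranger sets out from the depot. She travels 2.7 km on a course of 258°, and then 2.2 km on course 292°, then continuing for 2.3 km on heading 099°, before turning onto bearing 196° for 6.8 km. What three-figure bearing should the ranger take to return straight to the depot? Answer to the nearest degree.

Leg 1 (258°, 2.7 km): east 2.7 sin 258° = -2.64, north 2.7 cos 258° = -0.56
Leg 2 (292°, 2.2 km): east 2.2 sin 292° = -2.04, north 2.2 cos 292° = 0.82
Leg 3 (099°, 2.3 km): east 2.3 sin 99° = 2.27, north 2.3 cos 99° = -0.36
Leg 4 (196°, 6.8 km): east 6.8 sin 196° = -1.87, north 6.8 cos 196° = -6.54
Net displacement: -4.28 east, -6.63 north. Direction back to start is (4.28, 6.63): bearing = atan2(4.28, 6.63) mod 360° = 32.85° ≈ 033°.

033°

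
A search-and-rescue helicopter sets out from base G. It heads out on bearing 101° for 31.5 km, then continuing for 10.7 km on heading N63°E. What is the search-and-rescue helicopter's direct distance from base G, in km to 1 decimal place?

Leg 1 (101°, 31.5 km): east 31.5 sin 101° = 30.92, north 31.5 cos 101° = -6.01
Leg 2 (N63°E, 10.7 km): east 10.7 sin 63° = 9.53, north 10.7 cos 63° = 4.86
Net: 40.46 east, -1.15 north. Distance = √((40.46)² + (-1.15)²) = 40.471 km.

40.5 km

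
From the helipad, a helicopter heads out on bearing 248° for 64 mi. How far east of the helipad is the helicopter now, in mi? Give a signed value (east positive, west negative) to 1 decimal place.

Leg 1 (248°, 64 mi): east 64 sin 248° = -59.34, north 64 cos 248° = -23.97
Net east component: -59.34 mi.

-59.3 mi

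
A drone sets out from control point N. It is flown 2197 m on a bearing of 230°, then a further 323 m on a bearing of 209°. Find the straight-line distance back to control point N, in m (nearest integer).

Leg 1 (230°, 2197 m): east 2197 sin 230° = -1683.00, north 2197 cos 230° = -1412.20
Leg 2 (209°, 323 m): east 323 sin 209° = -156.59, north 323 cos 209° = -282.50
Net: -1839.59 east, -1694.71 north. Distance = √((-1839.59)² + (-1694.71)²) = 2501.226 m.

2501 m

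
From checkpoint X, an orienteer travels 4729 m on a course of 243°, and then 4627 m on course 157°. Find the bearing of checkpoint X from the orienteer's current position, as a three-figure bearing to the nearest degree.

Leg 1 (243°, 4729 m): east 4729 sin 243° = -4213.57, north 4729 cos 243° = -2146.92
Leg 2 (157°, 4627 m): east 4627 sin 157° = 1807.91, north 4627 cos 157° = -4259.18
Net displacement: -2405.66 east, -6406.10 north. Direction back to start is (2405.66, 6406.10): bearing = atan2(2405.66, 6406.10) mod 360° = 20.58° ≈ 021°.

021°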